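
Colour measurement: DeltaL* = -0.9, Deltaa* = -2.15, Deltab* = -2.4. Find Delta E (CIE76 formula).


Formula: Delta E = sqrt(dL*^2 + da*^2 + db*^2)
Step 1: dL*^2 = (-0.9)^2 = 0.81
Step 2: da*^2 = (-2.15)^2 = 4.6225
Step 3: db*^2 = (-2.4)^2 = 5.76
Step 4: Sum = 0.81 + 4.6225 + 5.76 = 11.1925
Step 5: Delta E = sqrt(11.1925) = 3.35

3.35 Delta E


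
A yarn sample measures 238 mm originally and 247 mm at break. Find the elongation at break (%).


Formula: Elongation (%) = ((L_break - L0) / L0) * 100
Step 1: Extension = 247 - 238 = 9 mm
Step 2: Elongation = (9 / 238) * 100
Step 3: Elongation = 0.037815 * 100 = 3.7815% ≈ 3.8%

3.8%


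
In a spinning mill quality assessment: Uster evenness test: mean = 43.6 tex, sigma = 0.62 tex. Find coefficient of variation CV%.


Formula: CV% = (standard deviation / mean) * 100
Step 1: Ratio = 0.62 / 43.6 = 0.01422
Step 2: CV% = 0.01422 * 100 = 1.422% ≈ 1.4%

1.4%


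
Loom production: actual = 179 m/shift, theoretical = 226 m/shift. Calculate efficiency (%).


Formula: Efficiency% = (Actual output / Theoretical output) * 100
Efficiency% = (179 / 226) * 100
Efficiency% = 0.792035 * 100 = 79.2035% ≈ 79.2%

79.2%


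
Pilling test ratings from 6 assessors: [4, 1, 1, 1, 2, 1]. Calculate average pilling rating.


Formula: Mean = sum / count
Sum = 4 + 1 + 1 + 1 + 2 + 1 = 10
Mean = 10 / 6 = 1.7

1.7


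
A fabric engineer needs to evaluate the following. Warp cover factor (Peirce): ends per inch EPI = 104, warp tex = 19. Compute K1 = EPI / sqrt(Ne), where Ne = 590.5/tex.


Formula: K1 = EPI / sqrt(Ne), with Ne = 590.5 / tex_warp
Step 1: Ne = 590.5 / 19 = 31.079
Step 2: sqrt(Ne) = sqrt(31.079) = 5.5749
Step 3: K1 = 104 / 5.5749 = 18.7

18.7


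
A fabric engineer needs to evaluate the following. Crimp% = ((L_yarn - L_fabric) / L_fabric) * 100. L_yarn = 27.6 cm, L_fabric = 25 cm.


Formula: Crimp% = ((L_yarn - L_fabric) / L_fabric) * 100
Step 1: Extension = 27.6 - 25 = 2.6 cm
Step 2: Crimp% = (2.6 / 25) * 100
Step 3: Crimp% = 0.104 * 100 = 10.4%

10.4%


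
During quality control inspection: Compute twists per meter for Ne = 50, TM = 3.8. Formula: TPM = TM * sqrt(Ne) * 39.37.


Formula: TPM = TM * sqrt(Ne) * 39.37
Step 1: sqrt(Ne) = sqrt(50) = 7.0711
Step 2: TM * sqrt(Ne) = 3.8 * 7.0711 = 26.8702
Step 3: TPM = 26.8702 * 39.37 = 1058 twists/m

1058 twists/m


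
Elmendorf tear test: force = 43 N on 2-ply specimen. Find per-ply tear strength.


Formula: Per-ply strength = Total force / Number of plies
Per-ply = 43 N / 2
Per-ply = 21.5 N

21.5 N


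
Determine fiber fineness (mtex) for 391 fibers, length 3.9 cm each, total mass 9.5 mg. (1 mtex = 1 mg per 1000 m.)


Formula: fineness (mtex) = mass (mg) / total length (km) = (mass_mg / total_length_m) * 1000
Step 1: Convert fiber length: 3.9 cm = 0.039 m
Step 2: Total fiber length = 391 * 0.039 = 15.249 m
Step 3: Linear density = 9.5 mg / 15.249 m = 0.6230 mg/m
Step 4: fineness = 0.6230 * 1000 = 623.0 mtex

623.0 mtex


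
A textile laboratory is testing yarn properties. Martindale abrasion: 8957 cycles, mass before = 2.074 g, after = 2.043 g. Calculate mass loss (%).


Formula: Mass loss% = ((m_before - m_after) / m_before) * 100
Step 1: Mass loss = 2.074 - 2.043 = 0.031 g
Step 2: Ratio = 0.031 / 2.074 = 0.014947
Step 3: Mass loss% = 0.014947 * 100 = 1.4947% ≈ 1.49%

1.49%


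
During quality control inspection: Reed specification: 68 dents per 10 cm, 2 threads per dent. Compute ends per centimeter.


Formula: EPC = (dents per 10 cm * ends per dent) / 10
Step 1: Total ends per 10 cm = 68 * 2 = 136
Step 2: EPC = 136 / 10 = 13.6 ends/cm

13.6 ends/cm


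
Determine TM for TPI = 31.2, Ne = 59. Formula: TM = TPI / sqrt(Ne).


Formula: TM = TPI / sqrt(Ne)
Step 1: sqrt(Ne) = sqrt(59) = 7.6811
Step 2: TM = 31.2 / 7.6811 = 4.06

4.06 TM


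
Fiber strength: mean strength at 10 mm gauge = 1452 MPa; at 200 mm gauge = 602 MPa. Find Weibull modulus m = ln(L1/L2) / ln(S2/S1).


Formula: m = ln(L1/L2) / ln(S2/S1)
Step 1: ln(L1/L2) = ln(10/200) = -2.99573
Step 2: S2/S1 = 602/1452 = 0.4146
Step 3: ln(S2/S1) = ln(0.4146) = -0.88044
Step 4: m = -2.99573 / -0.88044 = 3.40

3.40 (Weibull m)


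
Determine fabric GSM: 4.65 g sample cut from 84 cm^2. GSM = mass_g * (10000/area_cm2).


Formula: GSM = mass_g / area_m2
Step 1: Convert area: 84 cm^2 = 84 / 10000 = 0.0084 m^2
Step 2: GSM = 4.65 g / 0.0084 m^2 = 553.6 g/m^2

553.6 g/m^2


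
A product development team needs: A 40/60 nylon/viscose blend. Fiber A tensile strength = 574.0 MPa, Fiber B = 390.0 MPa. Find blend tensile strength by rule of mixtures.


Formula: Blend property = (fraction_A * property_A) + (fraction_B * property_B)
Step 1: Contribution A = 40/100 * 574.0 MPa = 229.6 MPa
Step 2: Contribution B = 60/100 * 390.0 MPa = 234.0 MPa
Step 3: Blend tensile strength = 229.6 + 234.0 = 463.6 MPa

463.6 MPa


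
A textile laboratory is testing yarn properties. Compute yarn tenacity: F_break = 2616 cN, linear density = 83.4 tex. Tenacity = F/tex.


Formula: Tenacity = Breaking force / Linear density
Tenacity = 2616 cN / 83.4 tex
Tenacity = 31.37 cN/tex

31.37 cN/tex


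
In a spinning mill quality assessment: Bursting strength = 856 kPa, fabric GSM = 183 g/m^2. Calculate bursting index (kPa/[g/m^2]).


Formula: Bursting Index = Bursting Strength / Fabric GSM
BI = 856 kPa / 183 g/m^2
BI = 4.678 kPa/(g/m^2)

4.678 kPa/(g/m^2)


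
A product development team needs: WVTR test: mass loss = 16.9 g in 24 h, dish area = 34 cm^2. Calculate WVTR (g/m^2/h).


Formula: WVTR = mass_loss / (area * time)
Step 1: Convert area: 34 cm^2 = 0.0034 m^2
Step 2: WVTR = 16.9 g / (0.0034 m^2 * 24 h)
Step 3: WVTR = 16.9 / 0.0816 = 207.1 g/m^2/h

207.1 g/m^2/h


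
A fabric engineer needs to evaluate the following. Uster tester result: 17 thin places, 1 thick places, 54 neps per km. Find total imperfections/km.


Formula: Total = thin places + thick places + neps
Total = 17 + 1 + 54
Total = 72 imperfections/km

72 imperfections/km


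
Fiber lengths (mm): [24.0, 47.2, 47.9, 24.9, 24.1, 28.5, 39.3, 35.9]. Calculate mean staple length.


Formula: Mean = sum of lengths / count
Sum = 24.0 + 47.2 + 47.9 + 24.9 + 24.1 + 28.5 + 39.3 + 35.9
Sum = 271.8 mm
Mean = 271.8 / 8 = 33.98 mm

33.98 mm


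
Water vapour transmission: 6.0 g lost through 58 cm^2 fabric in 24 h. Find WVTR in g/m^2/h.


Formula: WVTR = mass_loss / (area * time)
Step 1: Convert area: 58 cm^2 = 0.0058 m^2
Step 2: WVTR = 6.0 g / (0.0058 m^2 * 24 h)
Step 3: WVTR = 6.0 / 0.1392 = 43.1 g/m^2/h

43.1 g/m^2/h


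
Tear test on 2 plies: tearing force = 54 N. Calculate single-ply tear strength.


Formula: Per-ply strength = Total force / Number of plies
Per-ply = 54 N / 2
Per-ply = 27 N

27 N


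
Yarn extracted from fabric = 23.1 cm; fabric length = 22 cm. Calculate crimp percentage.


Formula: Crimp% = ((L_yarn - L_fabric) / L_fabric) * 100
Step 1: Extension = 23.1 - 22 = 1.1 cm
Step 2: Crimp% = (1.1 / 22) * 100
Step 3: Crimp% = 0.05 * 100 = 5.0%

5.0%


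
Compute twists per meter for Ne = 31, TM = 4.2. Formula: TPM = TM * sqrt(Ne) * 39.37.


Formula: TPM = TM * sqrt(Ne) * 39.37
Step 1: sqrt(Ne) = sqrt(31) = 5.5678
Step 2: TM * sqrt(Ne) = 4.2 * 5.5678 = 23.3848
Step 3: TPM = 23.3848 * 39.37 = 921 twists/m

921 twists/m


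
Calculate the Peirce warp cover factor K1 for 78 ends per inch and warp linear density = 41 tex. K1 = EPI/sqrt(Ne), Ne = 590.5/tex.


Formula: K1 = EPI / sqrt(Ne), with Ne = 590.5 / tex_warp
Step 1: Ne = 590.5 / 41 = 14.402
Step 2: sqrt(Ne) = sqrt(14.402) = 3.795
Step 3: K1 = 78 / 3.795 = 20.6

20.6


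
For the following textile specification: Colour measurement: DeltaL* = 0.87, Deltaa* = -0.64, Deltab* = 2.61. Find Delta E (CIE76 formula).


Formula: Delta E = sqrt(dL*^2 + da*^2 + db*^2)
Step 1: dL*^2 = 0.87^2 = 0.7569
Step 2: da*^2 = (-0.64)^2 = 0.4096
Step 3: db*^2 = 2.61^2 = 6.8121
Step 4: Sum = 0.7569 + 0.4096 + 6.8121 = 7.9786
Step 5: Delta E = sqrt(7.9786) = 2.82

2.82 Delta E


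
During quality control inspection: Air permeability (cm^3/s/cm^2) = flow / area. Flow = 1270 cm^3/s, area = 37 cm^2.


Formula: Air Permeability = Airflow / Test Area
AP = 1270 cm^3/s / 37 cm^2
AP = 34.3 cm^3/s/cm^2

34.3 cm^3/s/cm^2


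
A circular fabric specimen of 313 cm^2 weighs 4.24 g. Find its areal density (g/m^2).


Formula: GSM = mass_g / area_m2
Step 1: Convert area: 313 cm^2 = 313 / 10000 = 0.0313 m^2
Step 2: GSM = 4.24 g / 0.0313 m^2 = 135.5 g/m^2

135.5 g/m^2


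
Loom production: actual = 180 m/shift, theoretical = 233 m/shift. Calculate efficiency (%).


Formula: Efficiency% = (Actual output / Theoretical output) * 100
Efficiency% = (180 / 233) * 100
Efficiency% = 0.772532 * 100 = 77.2532% ≈ 77.3%

77.3%


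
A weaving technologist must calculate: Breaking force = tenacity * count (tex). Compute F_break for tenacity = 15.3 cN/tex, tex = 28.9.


Formula: Breaking force = Tenacity * Linear density
F = 15.3 cN/tex * 28.9 tex
F = 442.17 cN

442.17 cN


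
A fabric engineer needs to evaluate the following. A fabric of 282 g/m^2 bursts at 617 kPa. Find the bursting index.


Formula: Bursting Index = Bursting Strength / Fabric GSM
BI = 617 kPa / 282 g/m^2
BI = 2.188 kPa/(g/m^2)

2.188 kPa/(g/m^2)


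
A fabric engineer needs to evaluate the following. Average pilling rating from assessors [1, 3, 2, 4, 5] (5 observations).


Formula: Mean = sum / count
Sum = 1 + 3 + 2 + 4 + 5 = 15
Mean = 15 / 5 = 3.0

3.0


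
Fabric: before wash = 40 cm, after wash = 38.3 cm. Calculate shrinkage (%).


Formula: Shrinkage% = ((L_before - L_after) / L_before) * 100
Step 1: Shrinkage = 40 - 38.3 = 1.7 cm
Step 2: Shrinkage% = (1.7 / 40) * 100
Step 3: Shrinkage% = 0.0425 * 100 = 4.25% ≈ 4.3%

4.3%


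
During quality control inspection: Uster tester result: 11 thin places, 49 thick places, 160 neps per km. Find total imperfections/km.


Formula: Total = thin places + thick places + neps
Total = 11 + 49 + 160
Total = 220 imperfections/km

220 imperfections/km


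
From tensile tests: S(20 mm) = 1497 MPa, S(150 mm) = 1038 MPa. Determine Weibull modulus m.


Formula: m = ln(L1/L2) / ln(S2/S1)
Step 1: ln(L1/L2) = ln(20/150) = -2.01490
Step 2: S2/S1 = 1038/1497 = 0.69339
Step 3: ln(S2/S1) = ln(0.69339) = -0.36616
Step 4: m = -2.01490 / -0.36616 = 5.50

5.50 (Weibull m)


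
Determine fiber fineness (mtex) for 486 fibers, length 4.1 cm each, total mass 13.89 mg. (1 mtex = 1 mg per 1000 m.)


Formula: fineness (mtex) = mass (mg) / total length (km) = (mass_mg / total_length_m) * 1000
Step 1: Convert fiber length: 4.1 cm = 0.041 m
Step 2: Total fiber length = 486 * 0.041 = 19.926 m
Step 3: Linear density = 13.89 mg / 19.926 m = 0.6971 mg/m
Step 4: fineness = 0.6971 * 1000 = 697.1 mtex

697.1 mtex


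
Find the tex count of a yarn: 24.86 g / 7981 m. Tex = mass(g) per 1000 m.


Formula: Tex = (mass_g / length_m) * 1000
Substituting: Tex = (24.86 / 7981) * 1000
Intermediate: 24.86 / 7981 = 0.0031149 g/m
Tex = 0.0031149 * 1000 = 3.11 tex

3.11 tex


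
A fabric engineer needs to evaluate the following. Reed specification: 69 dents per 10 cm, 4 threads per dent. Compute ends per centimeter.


Formula: EPC = (dents per 10 cm * ends per dent) / 10
Step 1: Total ends per 10 cm = 69 * 4 = 276
Step 2: EPC = 276 / 10 = 27.6 ends/cm

27.6 ends/cm


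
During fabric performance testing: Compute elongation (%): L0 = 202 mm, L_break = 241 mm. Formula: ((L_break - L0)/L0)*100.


Formula: Elongation (%) = ((L_break - L0) / L0) * 100
Step 1: Extension = 241 - 202 = 39 mm
Step 2: Elongation = (39 / 202) * 100
Step 3: Elongation = 0.193069 * 100 = 19.3069% ≈ 19.3%

19.3%


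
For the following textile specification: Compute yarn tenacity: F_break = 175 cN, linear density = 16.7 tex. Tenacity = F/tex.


Formula: Tenacity = Breaking force / Linear density
Tenacity = 175 cN / 16.7 tex
Tenacity = 10.48 cN/tex

10.48 cN/tex


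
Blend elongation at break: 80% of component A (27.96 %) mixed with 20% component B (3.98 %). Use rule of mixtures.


Formula: Blend property = (fraction_A * property_A) + (fraction_B * property_B)
Step 1: Contribution A = 80/100 * 27.96 % = 22.368 %
Step 2: Contribution B = 20/100 * 3.98 % = 0.796 %
Step 3: Blend elongation at break = 22.368 + 0.796 = 23.164 %

23.164 %


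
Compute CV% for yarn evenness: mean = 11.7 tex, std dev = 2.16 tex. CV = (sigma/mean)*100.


Formula: CV% = (standard deviation / mean) * 100
Step 1: Ratio = 2.16 / 11.7 = 0.184615
Step 2: CV% = 0.184615 * 100 = 18.4615% ≈ 18.5%

18.5%


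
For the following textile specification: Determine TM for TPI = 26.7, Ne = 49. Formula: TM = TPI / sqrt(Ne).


Formula: TM = TPI / sqrt(Ne)
Step 1: sqrt(Ne) = sqrt(49) = 7
Step 2: TM = 26.7 / 7 = 3.81

3.81 TM


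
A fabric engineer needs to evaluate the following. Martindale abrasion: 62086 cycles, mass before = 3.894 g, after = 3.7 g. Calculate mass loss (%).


Formula: Mass loss% = ((m_before - m_after) / m_before) * 100
Step 1: Mass loss = 3.894 - 3.7 = 0.194 g
Step 2: Ratio = 0.194 / 3.894 = 0.0498202
Step 3: Mass loss% = 0.0498202 * 100 = 4.98202% ≈ 4.98%

4.98%


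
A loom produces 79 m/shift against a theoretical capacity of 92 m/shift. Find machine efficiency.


Formula: Efficiency% = (Actual output / Theoretical output) * 100
Efficiency% = (79 / 92) * 100
Efficiency% = 0.858696 * 100 = 85.8696% ≈ 85.9%

85.9%


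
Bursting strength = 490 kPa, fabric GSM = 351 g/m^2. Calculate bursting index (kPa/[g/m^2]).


Formula: Bursting Index = Bursting Strength / Fabric GSM
BI = 490 kPa / 351 g/m^2
BI = 1.396 kPa/(g/m^2)

1.396 kPa/(g/m^2)


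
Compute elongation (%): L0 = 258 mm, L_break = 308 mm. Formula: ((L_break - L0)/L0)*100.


Formula: Elongation (%) = ((L_break - L0) / L0) * 100
Step 1: Extension = 308 - 258 = 50 mm
Step 2: Elongation = (50 / 258) * 100
Step 3: Elongation = 0.193798 * 100 = 19.3798% ≈ 19.4%

19.4%


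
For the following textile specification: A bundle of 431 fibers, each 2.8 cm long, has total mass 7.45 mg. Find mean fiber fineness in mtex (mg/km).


Formula: fineness (mtex) = mass (mg) / total length (km) = (mass_mg / total_length_m) * 1000
Step 1: Convert fiber length: 2.8 cm = 0.028 m
Step 2: Total fiber length = 431 * 0.028 = 12.068 m
Step 3: Linear density = 7.45 mg / 12.068 m = 0.6173 mg/m
Step 4: fineness = 0.6173 * 1000 = 617.3 mtex

617.3 mtex


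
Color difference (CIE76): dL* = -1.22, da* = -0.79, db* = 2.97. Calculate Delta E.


Formula: Delta E = sqrt(dL*^2 + da*^2 + db*^2)
Step 1: dL*^2 = (-1.22)^2 = 1.4884
Step 2: da*^2 = (-0.79)^2 = 0.6241
Step 3: db*^2 = 2.97^2 = 8.8209
Step 4: Sum = 1.4884 + 0.6241 + 8.8209 = 10.9334
Step 5: Delta E = sqrt(10.9334) = 3.31

3.31 Delta E


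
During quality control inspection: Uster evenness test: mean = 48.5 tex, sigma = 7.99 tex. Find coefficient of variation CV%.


Formula: CV% = (standard deviation / mean) * 100
Step 1: Ratio = 7.99 / 48.5 = 0.164742
Step 2: CV% = 0.164742 * 100 = 16.4742% ≈ 16.5%

16.5%


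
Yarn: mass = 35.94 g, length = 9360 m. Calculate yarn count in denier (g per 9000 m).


Formula: den = (mass_g / length_m) * 9000
Substituting: den = (35.94 / 9360) * 9000
Intermediate: 35.94 / 9360 = 0.00383974 g/m
den = 0.00383974 * 9000 = 34.6 denier

34.6 denier


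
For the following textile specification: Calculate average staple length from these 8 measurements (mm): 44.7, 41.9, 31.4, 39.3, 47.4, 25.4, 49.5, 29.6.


Formula: Mean = sum of lengths / count
Sum = 44.7 + 41.9 + 31.4 + 39.3 + 47.4 + 25.4 + 49.5 + 29.6
Sum = 309.2 mm
Mean = 309.2 / 8 = 38.65 mm

38.65 mm


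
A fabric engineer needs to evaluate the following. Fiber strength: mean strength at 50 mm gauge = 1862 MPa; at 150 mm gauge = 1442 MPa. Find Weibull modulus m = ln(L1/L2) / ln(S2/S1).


Formula: m = ln(L1/L2) / ln(S2/S1)
Step 1: ln(L1/L2) = ln(50/150) = -1.09861
Step 2: S2/S1 = 1442/1862 = 0.77444
Step 3: ln(S2/S1) = ln(0.77444) = -0.25562
Step 4: m = -1.09861 / -0.25562 = 4.30

4.30 (Weibull m)


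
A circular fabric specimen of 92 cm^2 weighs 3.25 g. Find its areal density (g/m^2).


Formula: GSM = mass_g / area_m2
Step 1: Convert area: 92 cm^2 = 92 / 10000 = 0.0092 m^2
Step 2: GSM = 3.25 g / 0.0092 m^2 = 353.3 g/m^2

353.3 g/m^2


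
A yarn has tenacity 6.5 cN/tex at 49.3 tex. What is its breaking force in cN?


Formula: Breaking force = Tenacity * Linear density
F = 6.5 cN/tex * 49.3 tex
F = 320.45 cN

320.45 cN


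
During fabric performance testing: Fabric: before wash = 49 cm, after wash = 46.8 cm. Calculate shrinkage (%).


Formula: Shrinkage% = ((L_before - L_after) / L_before) * 100
Step 1: Shrinkage = 49 - 46.8 = 2.2 cm
Step 2: Shrinkage% = (2.2 / 49) * 100
Step 3: Shrinkage% = 0.044898 * 100 = 4.4898% ≈ 4.5%

4.5%


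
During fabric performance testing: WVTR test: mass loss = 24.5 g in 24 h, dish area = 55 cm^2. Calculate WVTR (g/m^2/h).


Formula: WVTR = mass_loss / (area * time)
Step 1: Convert area: 55 cm^2 = 0.0055 m^2
Step 2: WVTR = 24.5 g / (0.0055 m^2 * 24 h)
Step 3: WVTR = 24.5 / 0.132 = 185.6 g/m^2/h

185.6 g/m^2/h


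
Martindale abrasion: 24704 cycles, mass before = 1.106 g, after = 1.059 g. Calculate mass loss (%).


Formula: Mass loss% = ((m_before - m_after) / m_before) * 100
Step 1: Mass loss = 1.106 - 1.059 = 0.047 g
Step 2: Ratio = 0.047 / 1.106 = 0.0424955
Step 3: Mass loss% = 0.0424955 * 100 = 4.24955% ≈ 4.25%

4.25%


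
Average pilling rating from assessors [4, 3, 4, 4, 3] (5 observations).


Formula: Mean = sum / count
Sum = 4 + 3 + 4 + 4 + 3 = 18
Mean = 18 / 5 = 3.6

3.6


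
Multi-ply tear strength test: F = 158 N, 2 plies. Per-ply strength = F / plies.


Formula: Per-ply strength = Total force / Number of plies
Per-ply = 158 N / 2
Per-ply = 79 N

79 N


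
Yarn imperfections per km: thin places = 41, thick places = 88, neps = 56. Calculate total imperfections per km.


Formula: Total = thin places + thick places + neps
Total = 41 + 88 + 56
Total = 185 imperfections/km

185 imperfections/km


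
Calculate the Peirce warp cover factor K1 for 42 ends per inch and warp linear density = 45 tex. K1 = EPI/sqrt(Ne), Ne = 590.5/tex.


Formula: K1 = EPI / sqrt(Ne), with Ne = 590.5 / tex_warp
Step 1: Ne = 590.5 / 45 = 13.122
Step 2: sqrt(Ne) = sqrt(13.122) = 3.6224
Step 3: K1 = 42 / 3.6224 = 11.6

11.6


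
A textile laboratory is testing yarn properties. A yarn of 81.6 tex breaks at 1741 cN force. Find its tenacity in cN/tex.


Formula: Tenacity = Breaking force / Linear density
Tenacity = 1741 cN / 81.6 tex
Tenacity = 21.34 cN/tex

21.34 cN/tex


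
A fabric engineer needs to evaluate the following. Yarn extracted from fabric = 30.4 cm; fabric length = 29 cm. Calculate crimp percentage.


Formula: Crimp% = ((L_yarn - L_fabric) / L_fabric) * 100
Step 1: Extension = 30.4 - 29 = 1.4 cm
Step 2: Crimp% = (1.4 / 29) * 100
Step 3: Crimp% = 0.048276 * 100 = 4.8276% ≈ 4.8%

4.8%


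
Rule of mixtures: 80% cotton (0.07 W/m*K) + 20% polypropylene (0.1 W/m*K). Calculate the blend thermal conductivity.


Formula: Blend property = (fraction_A * property_A) + (fraction_B * property_B)
Step 1: Contribution A = 80/100 * 0.07 W/m*K = 0.056 W/m*K
Step 2: Contribution B = 20/100 * 0.1 W/m*K = 0.02 W/m*K
Step 3: Blend thermal conductivity = 0.056 + 0.02 = 0.076 W/m*K

0.076 W/m*K


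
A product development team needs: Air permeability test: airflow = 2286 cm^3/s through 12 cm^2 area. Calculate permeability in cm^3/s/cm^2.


Formula: Air Permeability = Airflow / Test Area
AP = 2286 cm^3/s / 12 cm^2
AP = 190.5 cm^3/s/cm^2

190.5 cm^3/s/cm^2


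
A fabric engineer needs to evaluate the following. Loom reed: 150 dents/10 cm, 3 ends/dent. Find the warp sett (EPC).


Formula: EPC = (dents per 10 cm * ends per dent) / 10
Step 1: Total ends per 10 cm = 150 * 3 = 450
Step 2: EPC = 450 / 10 = 45.0 ends/cm

45.0 ends/cm


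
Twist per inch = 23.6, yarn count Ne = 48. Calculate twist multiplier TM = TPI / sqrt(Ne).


Formula: TM = TPI / sqrt(Ne)
Step 1: sqrt(Ne) = sqrt(48) = 6.9282
Step 2: TM = 23.6 / 6.9282 = 3.41

3.41 TM


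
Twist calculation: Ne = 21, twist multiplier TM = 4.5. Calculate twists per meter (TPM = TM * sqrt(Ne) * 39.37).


Formula: TPM = TM * sqrt(Ne) * 39.37
Step 1: sqrt(Ne) = sqrt(21) = 4.5826
Step 2: TM * sqrt(Ne) = 4.5 * 4.5826 = 20.6217
Step 3: TPM = 20.6217 * 39.37 = 812 twists/m

812 twists/m


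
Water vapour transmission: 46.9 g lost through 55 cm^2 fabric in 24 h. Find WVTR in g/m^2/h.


Formula: WVTR = mass_loss / (area * time)
Step 1: Convert area: 55 cm^2 = 0.0055 m^2
Step 2: WVTR = 46.9 g / (0.0055 m^2 * 24 h)
Step 3: WVTR = 46.9 / 0.132 = 355.3 g/m^2/h

355.3 g/m^2/h


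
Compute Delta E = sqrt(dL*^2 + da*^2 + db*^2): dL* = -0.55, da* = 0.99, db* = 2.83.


Formula: Delta E = sqrt(dL*^2 + da*^2 + db*^2)
Step 1: dL*^2 = (-0.55)^2 = 0.3025
Step 2: da*^2 = 0.99^2 = 0.9801
Step 3: db*^2 = 2.83^2 = 8.0089
Step 4: Sum = 0.3025 + 0.9801 + 8.0089 = 9.2915
Step 5: Delta E = sqrt(9.2915) = 3.05

3.05 Delta E


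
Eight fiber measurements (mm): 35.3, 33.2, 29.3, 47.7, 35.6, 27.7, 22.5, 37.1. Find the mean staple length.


Formula: Mean = sum of lengths / count
Sum = 35.3 + 33.2 + 29.3 + 47.7 + 35.6 + 27.7 + 22.5 + 37.1
Sum = 268.4 mm
Mean = 268.4 / 8 = 33.55 mm

33.55 mm


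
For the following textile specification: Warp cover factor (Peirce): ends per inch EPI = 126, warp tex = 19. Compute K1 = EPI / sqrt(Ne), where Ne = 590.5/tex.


Formula: K1 = EPI / sqrt(Ne), with Ne = 590.5 / tex_warp
Step 1: Ne = 590.5 / 19 = 31.079
Step 2: sqrt(Ne) = sqrt(31.079) = 5.5749
Step 3: K1 = 126 / 5.5749 = 22.6

22.6


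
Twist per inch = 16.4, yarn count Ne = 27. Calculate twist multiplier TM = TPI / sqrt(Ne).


Formula: TM = TPI / sqrt(Ne)
Step 1: sqrt(Ne) = sqrt(27) = 5.1962
Step 2: TM = 16.4 / 5.1962 = 3.16

3.16 TM


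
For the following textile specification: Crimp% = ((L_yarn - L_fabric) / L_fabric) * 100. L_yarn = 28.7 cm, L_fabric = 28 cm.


Formula: Crimp% = ((L_yarn - L_fabric) / L_fabric) * 100
Step 1: Extension = 28.7 - 28 = 0.7 cm
Step 2: Crimp% = (0.7 / 28) * 100
Step 3: Crimp% = 0.025 * 100 = 2.5%

2.5%


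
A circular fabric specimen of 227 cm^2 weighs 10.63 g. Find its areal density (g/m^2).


Formula: GSM = mass_g / area_m2
Step 1: Convert area: 227 cm^2 = 227 / 10000 = 0.0227 m^2
Step 2: GSM = 10.63 g / 0.0227 m^2 = 468.3 g/m^2

468.3 g/m^2


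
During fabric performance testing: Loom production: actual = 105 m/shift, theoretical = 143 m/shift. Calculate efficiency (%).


Formula: Efficiency% = (Actual output / Theoretical output) * 100
Efficiency% = (105 / 143) * 100
Efficiency% = 0.734266 * 100 = 73.4266% ≈ 73.4%

73.4%


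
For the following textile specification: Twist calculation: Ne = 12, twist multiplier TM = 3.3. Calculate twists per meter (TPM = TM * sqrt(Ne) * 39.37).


Formula: TPM = TM * sqrt(Ne) * 39.37
Step 1: sqrt(Ne) = sqrt(12) = 3.4641
Step 2: TM * sqrt(Ne) = 3.3 * 3.4641 = 11.4315
Step 3: TPM = 11.4315 * 39.37 = 450 twists/m

450 twists/m


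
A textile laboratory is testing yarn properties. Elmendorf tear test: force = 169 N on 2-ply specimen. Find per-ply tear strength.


Formula: Per-ply strength = Total force / Number of plies
Per-ply = 169 N / 2
Per-ply = 84.5 N

84.5 N


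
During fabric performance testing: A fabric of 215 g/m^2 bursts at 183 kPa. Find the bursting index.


Formula: Bursting Index = Bursting Strength / Fabric GSM
BI = 183 kPa / 215 g/m^2
BI = 0.851 kPa/(g/m^2)

0.851 kPa/(g/m^2)


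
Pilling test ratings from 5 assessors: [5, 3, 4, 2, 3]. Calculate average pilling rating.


Formula: Mean = sum / count
Sum = 5 + 3 + 4 + 2 + 3 = 17
Mean = 17 / 5 = 3.4

3.4


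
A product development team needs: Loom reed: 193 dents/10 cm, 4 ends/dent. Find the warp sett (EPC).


Formula: EPC = (dents per 10 cm * ends per dent) / 10
Step 1: Total ends per 10 cm = 193 * 4 = 772
Step 2: EPC = 772 / 10 = 77.2 ends/cm

77.2 ends/cm


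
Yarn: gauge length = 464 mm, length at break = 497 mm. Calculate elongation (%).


Formula: Elongation (%) = ((L_break - L0) / L0) * 100
Step 1: Extension = 497 - 464 = 33 mm
Step 2: Elongation = (33 / 464) * 100
Step 3: Elongation = 0.071121 * 100 = 7.1121% ≈ 7.1%

7.1%


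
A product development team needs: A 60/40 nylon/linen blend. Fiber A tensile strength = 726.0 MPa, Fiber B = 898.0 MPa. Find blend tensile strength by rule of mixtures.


Formula: Blend property = (fraction_A * property_A) + (fraction_B * property_B)
Step 1: Contribution A = 60/100 * 726.0 MPa = 435.6 MPa
Step 2: Contribution B = 40/100 * 898.0 MPa = 359.2 MPa
Step 3: Blend tensile strength = 435.6 + 359.2 = 794.8 MPa

794.8 MPa


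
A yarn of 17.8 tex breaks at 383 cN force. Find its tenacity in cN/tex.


Formula: Tenacity = Breaking force / Linear density
Tenacity = 383 cN / 17.8 tex
Tenacity = 21.52 cN/tex

21.52 cN/tex


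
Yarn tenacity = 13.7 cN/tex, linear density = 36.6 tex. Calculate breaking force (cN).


Formula: Breaking force = Tenacity * Linear density
F = 13.7 cN/tex * 36.6 tex
F = 501.42 cN

501.42 cN


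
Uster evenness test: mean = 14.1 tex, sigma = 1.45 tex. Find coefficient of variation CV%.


Formula: CV% = (standard deviation / mean) * 100
Step 1: Ratio = 1.45 / 14.1 = 0.102837
Step 2: CV% = 0.102837 * 100 = 10.2837% ≈ 10.3%

10.3%


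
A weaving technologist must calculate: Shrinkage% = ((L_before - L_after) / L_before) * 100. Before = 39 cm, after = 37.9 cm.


Formula: Shrinkage% = ((L_before - L_after) / L_before) * 100
Step 1: Shrinkage = 39 - 37.9 = 1.1 cm
Step 2: Shrinkage% = (1.1 / 39) * 100
Step 3: Shrinkage% = 0.028205 * 100 = 2.8205% ≈ 2.8%

2.8%


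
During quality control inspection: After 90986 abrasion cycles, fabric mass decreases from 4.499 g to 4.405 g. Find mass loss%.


Formula: Mass loss% = ((m_before - m_after) / m_before) * 100
Step 1: Mass loss = 4.499 - 4.405 = 0.094 g
Step 2: Ratio = 0.094 / 4.499 = 0.0208935
Step 3: Mass loss% = 0.0208935 * 100 = 2.08935% ≈ 2.09%

2.09%


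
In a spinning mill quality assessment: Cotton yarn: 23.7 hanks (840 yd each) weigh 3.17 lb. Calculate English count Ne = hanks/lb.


Formula: Ne = hanks / mass_lb
Substituting: Ne = 23.7 / 3.17
Ne = 7.5

7.5 Ne


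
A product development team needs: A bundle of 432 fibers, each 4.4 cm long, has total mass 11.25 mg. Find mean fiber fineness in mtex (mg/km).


Formula: fineness (mtex) = mass (mg) / total length (km) = (mass_mg / total_length_m) * 1000
Step 1: Convert fiber length: 4.4 cm = 0.044 m
Step 2: Total fiber length = 432 * 0.044 = 19.008 m
Step 3: Linear density = 11.25 mg / 19.008 m = 0.5919 mg/m
Step 4: fineness = 0.5919 * 1000 = 591.9 mtex

591.9 mtex


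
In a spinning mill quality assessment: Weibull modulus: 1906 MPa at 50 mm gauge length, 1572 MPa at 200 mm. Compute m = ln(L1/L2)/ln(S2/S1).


Formula: m = ln(L1/L2) / ln(S2/S1)
Step 1: ln(L1/L2) = ln(50/200) = -1.38629
Step 2: S2/S1 = 1572/1906 = 0.82476
Step 3: ln(S2/S1) = ln(0.82476) = -0.19266
Step 4: m = -1.38629 / -0.19266 = 7.20

7.20 (Weibull m)


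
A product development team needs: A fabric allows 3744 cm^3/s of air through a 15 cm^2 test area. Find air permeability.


Formula: Air Permeability = Airflow / Test Area
AP = 3744 cm^3/s / 15 cm^2
AP = 249.6 cm^3/s/cm^2

249.6 cm^3/s/cm^2


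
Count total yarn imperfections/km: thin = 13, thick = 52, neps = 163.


Formula: Total = thin places + thick places + neps
Total = 13 + 52 + 163
Total = 228 imperfections/km

228 imperfections/km


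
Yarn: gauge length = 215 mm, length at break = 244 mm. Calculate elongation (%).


Formula: Elongation (%) = ((L_break - L0) / L0) * 100
Step 1: Extension = 244 - 215 = 29 mm
Step 2: Elongation = (29 / 215) * 100
Step 3: Elongation = 0.134884 * 100 = 13.4884% ≈ 13.5%

13.5%


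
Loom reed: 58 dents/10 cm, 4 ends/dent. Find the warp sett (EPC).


Formula: EPC = (dents per 10 cm * ends per dent) / 10
Step 1: Total ends per 10 cm = 58 * 4 = 232
Step 2: EPC = 232 / 10 = 23.2 ends/cm

23.2 ends/cm


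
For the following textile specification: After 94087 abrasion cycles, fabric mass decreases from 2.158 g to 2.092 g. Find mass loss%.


Formula: Mass loss% = ((m_before - m_after) / m_before) * 100
Step 1: Mass loss = 2.158 - 2.092 = 0.066 g
Step 2: Ratio = 0.066 / 2.158 = 0.0305839
Step 3: Mass loss% = 0.0305839 * 100 = 3.05839% ≈ 3.06%

3.06%


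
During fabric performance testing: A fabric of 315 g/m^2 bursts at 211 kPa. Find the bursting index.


Formula: Bursting Index = Bursting Strength / Fabric GSM
BI = 211 kPa / 315 g/m^2
BI = 0.670 kPa/(g/m^2)

0.670 kPa/(g/m^2)


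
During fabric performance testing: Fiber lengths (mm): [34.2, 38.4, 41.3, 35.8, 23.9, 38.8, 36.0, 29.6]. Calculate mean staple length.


Formula: Mean = sum of lengths / count
Sum = 34.2 + 38.4 + 41.3 + 35.8 + 23.9 + 38.8 + 36.0 + 29.6
Sum = 278.0 mm
Mean = 278.0 / 8 = 34.75 mm

34.75 mm


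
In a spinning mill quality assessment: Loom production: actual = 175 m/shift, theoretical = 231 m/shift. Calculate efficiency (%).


Formula: Efficiency% = (Actual output / Theoretical output) * 100
Efficiency% = (175 / 231) * 100
Efficiency% = 0.757576 * 100 = 75.7576% ≈ 75.8%

75.8%


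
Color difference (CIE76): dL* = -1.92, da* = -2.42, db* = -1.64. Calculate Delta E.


Formula: Delta E = sqrt(dL*^2 + da*^2 + db*^2)
Step 1: dL*^2 = (-1.92)^2 = 3.6864
Step 2: da*^2 = (-2.42)^2 = 5.8564
Step 3: db*^2 = (-1.64)^2 = 2.6896
Step 4: Sum = 3.6864 + 5.8564 + 2.6896 = 12.2324
Step 5: Delta E = sqrt(12.2324) = 3.5

3.5 Delta E


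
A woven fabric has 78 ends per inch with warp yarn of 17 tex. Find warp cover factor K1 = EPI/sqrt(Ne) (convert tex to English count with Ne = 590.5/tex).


Formula: K1 = EPI / sqrt(Ne), with Ne = 590.5 / tex_warp
Step 1: Ne = 590.5 / 17 = 34.735
Step 2: sqrt(Ne) = sqrt(34.735) = 5.8936
Step 3: K1 = 78 / 5.8936 = 13.2

13.2


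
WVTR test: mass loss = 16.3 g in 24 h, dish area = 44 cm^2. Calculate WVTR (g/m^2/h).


Formula: WVTR = mass_loss / (area * time)
Step 1: Convert area: 44 cm^2 = 0.0044 m^2
Step 2: WVTR = 16.3 g / (0.0044 m^2 * 24 h)
Step 3: WVTR = 16.3 / 0.1056 = 154.4 g/m^2/h

154.4 g/m^2/h


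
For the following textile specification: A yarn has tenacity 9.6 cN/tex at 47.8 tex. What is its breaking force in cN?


Formula: Breaking force = Tenacity * Linear density
F = 9.6 cN/tex * 47.8 tex
F = 458.88 cN

458.88 cN


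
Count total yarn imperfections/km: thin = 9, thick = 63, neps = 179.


Formula: Total = thin places + thick places + neps
Total = 9 + 63 + 179
Total = 251 imperfections/km

251 imperfections/km


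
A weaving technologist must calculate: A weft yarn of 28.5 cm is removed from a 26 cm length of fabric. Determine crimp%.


Formula: Crimp% = ((L_yarn - L_fabric) / L_fabric) * 100
Step 1: Extension = 28.5 - 26 = 2.5 cm
Step 2: Crimp% = (2.5 / 26) * 100
Step 3: Crimp% = 0.096154 * 100 = 9.6154% ≈ 9.6%

9.6%


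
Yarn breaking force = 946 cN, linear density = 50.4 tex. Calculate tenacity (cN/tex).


Formula: Tenacity = Breaking force / Linear density
Tenacity = 946 cN / 50.4 tex
Tenacity = 18.77 cN/tex

18.77 cN/tex


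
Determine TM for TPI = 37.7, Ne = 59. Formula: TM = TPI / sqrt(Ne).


Formula: TM = TPI / sqrt(Ne)
Step 1: sqrt(Ne) = sqrt(59) = 7.6811
Step 2: TM = 37.7 / 7.6811 = 4.91

4.91 TM


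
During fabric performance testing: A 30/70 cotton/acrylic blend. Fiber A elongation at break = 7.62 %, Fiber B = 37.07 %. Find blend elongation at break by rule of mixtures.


Formula: Blend property = (fraction_A * property_A) + (fraction_B * property_B)
Step 1: Contribution A = 30/100 * 7.62 % = 2.286 %
Step 2: Contribution B = 70/100 * 37.07 % = 25.949 %
Step 3: Blend elongation at break = 2.286 + 25.949 = 28.235 %

28.235 %


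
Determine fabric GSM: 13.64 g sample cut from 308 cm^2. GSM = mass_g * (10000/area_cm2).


Formula: GSM = mass_g / area_m2
Step 1: Convert area: 308 cm^2 = 308 / 10000 = 0.0308 m^2
Step 2: GSM = 13.64 g / 0.0308 m^2 = 442.9 g/m^2

442.9 g/m^2


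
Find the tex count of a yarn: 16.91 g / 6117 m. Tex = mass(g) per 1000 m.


Formula: Tex = (mass_g / length_m) * 1000
Substituting: Tex = (16.91 / 6117) * 1000
Intermediate: 16.91 / 6117 = 0.00276443 g/m
Tex = 0.00276443 * 1000 = 2.76 tex

2.76 tex


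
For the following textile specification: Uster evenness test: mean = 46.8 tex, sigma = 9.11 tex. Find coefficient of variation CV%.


Formula: CV% = (standard deviation / mean) * 100
Step 1: Ratio = 9.11 / 46.8 = 0.194658
Step 2: CV% = 0.194658 * 100 = 19.4658% ≈ 19.5%

19.5%


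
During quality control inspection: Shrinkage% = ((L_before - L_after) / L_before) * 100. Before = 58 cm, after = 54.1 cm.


Formula: Shrinkage% = ((L_before - L_after) / L_before) * 100
Step 1: Shrinkage = 58 - 54.1 = 3.9 cm
Step 2: Shrinkage% = (3.9 / 58) * 100
Step 3: Shrinkage% = 0.067241 * 100 = 6.7241% ≈ 6.7%

6.7%


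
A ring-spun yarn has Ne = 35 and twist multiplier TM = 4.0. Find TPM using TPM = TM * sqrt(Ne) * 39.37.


Formula: TPM = TM * sqrt(Ne) * 39.37
Step 1: sqrt(Ne) = sqrt(35) = 5.9161
Step 2: TM * sqrt(Ne) = 4.0 * 5.9161 = 23.6644
Step 3: TPM = 23.6644 * 39.37 = 932 twists/m

932 twists/m


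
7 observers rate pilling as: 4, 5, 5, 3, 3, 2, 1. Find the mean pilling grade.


Formula: Mean = sum / count
Sum = 4 + 5 + 5 + 3 + 3 + 2 + 1 = 23
Mean = 23 / 7 = 3.3

3.3


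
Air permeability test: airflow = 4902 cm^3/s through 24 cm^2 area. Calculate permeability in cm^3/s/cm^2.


Formula: Air Permeability = Airflow / Test Area
AP = 4902 cm^3/s / 24 cm^2
AP = 204.3 cm^3/s/cm^2

204.3 cm^3/s/cm^2


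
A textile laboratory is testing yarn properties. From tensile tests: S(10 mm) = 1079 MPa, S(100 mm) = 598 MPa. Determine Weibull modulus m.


Formula: m = ln(L1/L2) / ln(S2/S1)
Step 1: ln(L1/L2) = ln(10/100) = -2.30259
Step 2: S2/S1 = 598/1079 = 0.55422
Step 3: ln(S2/S1) = ln(0.55422) = -0.59019
Step 4: m = -2.30259 / -0.59019 = 3.90

3.90 (Weibull m)


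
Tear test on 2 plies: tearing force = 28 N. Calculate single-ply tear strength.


Formula: Per-ply strength = Total force / Number of plies
Per-ply = 28 N / 2
Per-ply = 14 N

14 N


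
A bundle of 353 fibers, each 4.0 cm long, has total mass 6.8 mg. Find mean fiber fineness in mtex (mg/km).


Formula: fineness (mtex) = mass (mg) / total length (km) = (mass_mg / total_length_m) * 1000
Step 1: Convert fiber length: 4.0 cm = 0.04 m
Step 2: Total fiber length = 353 * 0.04 = 14.12 m
Step 3: Linear density = 6.8 mg / 14.12 m = 0.4816 mg/m
Step 4: fineness = 0.4816 * 1000 = 481.6 mtex

481.6 mtex


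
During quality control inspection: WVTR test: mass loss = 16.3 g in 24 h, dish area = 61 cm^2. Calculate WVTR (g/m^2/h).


Formula: WVTR = mass_loss / (area * time)
Step 1: Convert area: 61 cm^2 = 0.0061 m^2
Step 2: WVTR = 16.3 g / (0.0061 m^2 * 24 h)
Step 3: WVTR = 16.3 / 0.1464 = 111.3 g/m^2/h

111.3 g/m^2/h


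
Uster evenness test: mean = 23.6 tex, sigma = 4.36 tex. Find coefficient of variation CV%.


Formula: CV% = (standard deviation / mean) * 100
Step 1: Ratio = 4.36 / 23.6 = 0.184746
Step 2: CV% = 0.184746 * 100 = 18.4746% ≈ 18.5%

18.5%


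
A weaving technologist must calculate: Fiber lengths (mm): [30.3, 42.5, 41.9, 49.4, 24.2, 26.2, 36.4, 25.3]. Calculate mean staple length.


Formula: Mean = sum of lengths / count
Sum = 30.3 + 42.5 + 41.9 + 49.4 + 24.2 + 26.2 + 36.4 + 25.3
Sum = 276.2 mm
Mean = 276.2 / 8 = 34.53 mm

34.53 mm


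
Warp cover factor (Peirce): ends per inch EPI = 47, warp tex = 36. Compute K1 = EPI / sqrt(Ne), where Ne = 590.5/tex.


Formula: K1 = EPI / sqrt(Ne), with Ne = 590.5 / tex_warp
Step 1: Ne = 590.5 / 36 = 16.403
Step 2: sqrt(Ne) = sqrt(16.403) = 4.0501
Step 3: K1 = 47 / 4.0501 = 11.6

11.6


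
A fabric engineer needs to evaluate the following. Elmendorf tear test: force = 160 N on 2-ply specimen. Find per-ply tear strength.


Formula: Per-ply strength = Total force / Number of plies
Per-ply = 160 N / 2
Per-ply = 80 N

80 N


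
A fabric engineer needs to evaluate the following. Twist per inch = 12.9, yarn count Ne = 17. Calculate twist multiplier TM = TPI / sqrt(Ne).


Formula: TM = TPI / sqrt(Ne)
Step 1: sqrt(Ne) = sqrt(17) = 4.1231
Step 2: TM = 12.9 / 4.1231 = 3.13

3.13 TM


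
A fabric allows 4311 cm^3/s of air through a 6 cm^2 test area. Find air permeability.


Formula: Air Permeability = Airflow / Test Area
AP = 4311 cm^3/s / 6 cm^2
AP = 718.5 cm^3/s/cm^2

718.5 cm^3/s/cm^2


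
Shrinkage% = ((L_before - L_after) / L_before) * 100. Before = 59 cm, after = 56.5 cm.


Formula: Shrinkage% = ((L_before - L_after) / L_before) * 100
Step 1: Shrinkage = 59 - 56.5 = 2.5 cm
Step 2: Shrinkage% = (2.5 / 59) * 100
Step 3: Shrinkage% = 0.042373 * 100 = 4.2373% ≈ 4.2%

4.2%


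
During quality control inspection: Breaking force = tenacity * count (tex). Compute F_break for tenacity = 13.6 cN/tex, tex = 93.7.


Formula: Breaking force = Tenacity * Linear density
F = 13.6 cN/tex * 93.7 tex
F = 1274.32 cN

1274.32 cN


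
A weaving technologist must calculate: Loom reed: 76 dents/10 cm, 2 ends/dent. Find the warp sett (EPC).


Formula: EPC = (dents per 10 cm * ends per dent) / 10
Step 1: Total ends per 10 cm = 76 * 2 = 152
Step 2: EPC = 152 / 10 = 15.2 ends/cm

15.2 ends/cm


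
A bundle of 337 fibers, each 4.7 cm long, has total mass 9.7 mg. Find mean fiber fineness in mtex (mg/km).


Formula: fineness (mtex) = mass (mg) / total length (km) = (mass_mg / total_length_m) * 1000
Step 1: Convert fiber length: 4.7 cm = 0.047 m
Step 2: Total fiber length = 337 * 0.047 = 15.839 m
Step 3: Linear density = 9.7 mg / 15.839 m = 0.6124 mg/m
Step 4: fineness = 0.6124 * 1000 = 612.4 mtex

612.4 mtex


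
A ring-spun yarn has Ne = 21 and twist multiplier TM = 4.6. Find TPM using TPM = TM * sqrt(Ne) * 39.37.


Formula: TPM = TM * sqrt(Ne) * 39.37
Step 1: sqrt(Ne) = sqrt(21) = 4.5826
Step 2: TM * sqrt(Ne) = 4.6 * 4.5826 = 21.08
Step 3: TPM = 21.08 * 39.37 = 830 twists/m

830 twists/m


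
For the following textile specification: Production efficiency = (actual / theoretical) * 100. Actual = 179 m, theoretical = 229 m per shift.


Formula: Efficiency% = (Actual output / Theoretical output) * 100
Efficiency% = (179 / 229) * 100
Efficiency% = 0.781659 * 100 = 78.1659% ≈ 78.2%

78.2%


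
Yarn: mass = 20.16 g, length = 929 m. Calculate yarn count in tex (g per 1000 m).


Formula: Tex = (mass_g / length_m) * 1000
Substituting: Tex = (20.16 / 929) * 1000
Intermediate: 20.16 / 929 = 0.02170075 g/m
Tex = 0.02170075 * 1000 = 21.70 tex

21.70 tex


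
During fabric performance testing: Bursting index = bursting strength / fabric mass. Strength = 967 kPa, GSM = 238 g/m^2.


Formula: Bursting Index = Bursting Strength / Fabric GSM
BI = 967 kPa / 238 g/m^2
BI = 4.063 kPa/(g/m^2)

4.063 kPa/(g/m^2)


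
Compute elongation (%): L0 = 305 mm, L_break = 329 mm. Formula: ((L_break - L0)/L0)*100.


Formula: Elongation (%) = ((L_break - L0) / L0) * 100
Step 1: Extension = 329 - 305 = 24 mm
Step 2: Elongation = (24 / 305) * 100
Step 3: Elongation = 0.078689 * 100 = 7.8689% ≈ 7.9%

7.9%


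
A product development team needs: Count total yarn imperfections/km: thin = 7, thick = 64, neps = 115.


Formula: Total = thin places + thick places + neps
Total = 7 + 64 + 115
Total = 186 imperfections/km

186 imperfections/km


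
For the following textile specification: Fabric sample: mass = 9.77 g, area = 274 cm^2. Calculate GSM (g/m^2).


Formula: GSM = mass_g / area_m2
Step 1: Convert area: 274 cm^2 = 274 / 10000 = 0.0274 m^2
Step 2: GSM = 9.77 g / 0.0274 m^2 = 356.6 g/m^2

356.6 g/m^2


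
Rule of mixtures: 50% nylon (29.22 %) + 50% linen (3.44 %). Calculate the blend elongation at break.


Formula: Blend property = (fraction_A * property_A) + (fraction_B * property_B)
Step 1: Contribution A = 50/100 * 29.22 % = 14.61 %
Step 2: Contribution B = 50/100 * 3.44 % = 1.72 %
Step 3: Blend elongation at break = 14.61 + 1.72 = 16.33 %

16.33 %
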